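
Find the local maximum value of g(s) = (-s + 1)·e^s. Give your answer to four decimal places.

1.0000

Differentiating with the product rule gives g'(s) = (-s)·e^s. Since e^s > 0, the only critical point is s = 0.
g''(0) has the same sign as -1 < 0, so this is a local maximum.
g(0) = (1)·e^(0) ≈ 1.0000.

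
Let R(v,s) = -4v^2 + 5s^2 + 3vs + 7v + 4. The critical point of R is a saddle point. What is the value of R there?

∂R/∂v = -8v + 3s + 7 = 0 and ∂R/∂s = 3v + 10s = 0, so (v, s) = (70/89, -21/89).
The Hessian has R_{vv} = -8, R_{ss} = 10, R_{vs} = 3, giving D = -89 < 0, so the point is a saddle point.
R(70/89, -21/89) = 601/89.

601/89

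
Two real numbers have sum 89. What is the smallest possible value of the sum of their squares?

With a + b = 89, a^2 + b^2 = a^2 + (89 − a)^2.
The derivative 2a − 2(89 − a) = 4a − 178 vanishes at a = 89/2; second derivative 4 > 0, a minimum.
The minimum is 2·(89/2)^2 = 7921/2.

7921/2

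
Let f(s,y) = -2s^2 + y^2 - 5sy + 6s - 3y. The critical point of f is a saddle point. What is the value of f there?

∂f/∂s = -4s - 5y + 6 = 0 and ∂f/∂y = -5s + 2y - 3 = 0, so (s, y) = (-1/11, 14/11).
The Hessian has f_{ss} = -4, f_{yy} = 2, f_{sy} = -5, giving D = -33 < 0, so the point is a saddle point.
f(-1/11, 14/11) = -24/11.

-24/11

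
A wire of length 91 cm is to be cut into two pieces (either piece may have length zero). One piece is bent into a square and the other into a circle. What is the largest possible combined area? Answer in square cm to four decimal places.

658.9810

Let x be the length used for the square. Square side x/4; circle radius (91−x)/(2π).
A(x) = (x/4)² + π·((91−x)/(2π))² = x²/16 + (91−x)²/(4π) for 0 ≤ x ≤ 91. A'(x) = x/8 − (91−x)/(2π) = 0 gives x = 4·91/(π+4) ≈ 50.9690.
A'' > 0, so the interior critical point is a minimum; the maximum is at an endpoint. A(0) = 658.9810 and A(91) = 517.5625, so the largest area is 658.9810.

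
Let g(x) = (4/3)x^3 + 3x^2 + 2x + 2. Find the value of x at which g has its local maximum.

-1

g'(x) = 4x^2 + 6x + 2 = 0 at x = -1, -1/2.
Since g''(x) = 8x + 6, we get g''(-1) = -2 < 0 ⇒ local maximum; g''(-1/2) = 2 > 0 ⇒ local minimum.
So the local maximum value is g(-1) = 5/3.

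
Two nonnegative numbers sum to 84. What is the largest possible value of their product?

1764

With x + y = 84, the product is P(x) = x(84 − x).
P'(x) = 84 − 2x = 0 gives x = 42; P'' = −2 < 0, so this is the maximum.
P = 42·42 = 1764.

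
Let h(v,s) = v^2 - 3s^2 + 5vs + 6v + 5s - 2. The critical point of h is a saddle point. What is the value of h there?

∂h/∂v = 2v + 5s + 6 = 0 and ∂h/∂s = 5v - 6s + 5 = 0, so (v, s) = (-61/37, -20/37).
The Hessian has h_{vv} = 2, h_{ss} = -6, h_{vs} = 5, giving D = -37 < 0, so the point is a saddle point.
h(-61/37, -20/37) = -307/37.

-307/37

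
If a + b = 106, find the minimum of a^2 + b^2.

5618

With a + b = 106, a^2 + b^2 = a^2 + (106 − a)^2.
The derivative 2a − 2(106 − a) = 4a − 212 vanishes at a = 53; second derivative 4 > 0, a minimum.
The minimum is 2·(53)^2 = 5618.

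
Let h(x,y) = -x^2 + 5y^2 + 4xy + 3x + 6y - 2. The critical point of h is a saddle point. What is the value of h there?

∂h/∂x = -2x + 4y + 3 = 0 and ∂h/∂y = 4x + 10y + 6 = 0, so (x, y) = (1/6, -2/3).
The Hessian has h_{xx} = -2, h_{yy} = 10, h_{xy} = 4, giving D = -36 < 0, so the point is a saddle point.
h(1/6, -2/3) = -15/4.

-15/4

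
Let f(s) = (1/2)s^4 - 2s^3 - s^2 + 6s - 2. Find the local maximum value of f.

f'(s) = 2s^3 - 6s^2 - 2s + 6. Setting f'(s) = 0 gives s ∈ {-1, 1, 3}.
Second-derivative test with f''(s) = 6s^2 - 12s - 2: f''(-1) = 16 > 0 ⇒ local minimum; f''(1) = -8 < 0 ⇒ local maximum; f''(3) = 16 > 0 ⇒ local minimum.
So the local maximum value is f(1) = 3/2.

3/2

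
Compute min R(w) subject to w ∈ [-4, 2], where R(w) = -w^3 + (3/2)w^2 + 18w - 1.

Differentiating, R'(w) = -3w^2 + 3w + 18; whose only zero in [-4, 2] is w = -2.
Compare values at every candidate in [-4, 2]: R(-4) = 15; R(-2) = -23; R(2) = 33.
Hence the absolute minimum is -23 at w = -2.

-23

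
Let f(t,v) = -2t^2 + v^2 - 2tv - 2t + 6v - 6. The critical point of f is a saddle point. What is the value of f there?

∂f/∂t = -4t - 2v - 2 = 0 and ∂f/∂v = -2t + 2v + 6 = 0, so (t, v) = (2/3, -7/3).
The Hessian has f_{tt} = -4, f_{vv} = 2, f_{tv} = -2, giving D = -12 < 0, so the point is a saddle point.
f(2/3, -7/3) = -41/3.

-41/3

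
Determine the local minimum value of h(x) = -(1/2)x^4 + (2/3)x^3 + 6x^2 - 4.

Critical points: h'(x) = -2x^3 + 2x^2 + 12x vanishes at x = -2, 0, 3.
h''(x) = -6x^2 + 4x + 12. h''(-2) = -20 < 0 ⇒ local maximum; h''(0) = 12 > 0 ⇒ local minimum; h''(3) = -30 < 0 ⇒ local maximum.
The local minimum is h(0) = -4.

-4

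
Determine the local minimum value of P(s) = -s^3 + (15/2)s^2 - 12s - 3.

-17/2

Critical points: P'(s) = -3s^2 + 15s - 12 vanishes at s = 1, 4.
P''(s) = -6s + 15. P''(1) = 9 > 0 ⇒ local minimum; P''(4) = -9 < 0 ⇒ local maximum.
Thus P has its local minimum at s = 1, with value -17/2.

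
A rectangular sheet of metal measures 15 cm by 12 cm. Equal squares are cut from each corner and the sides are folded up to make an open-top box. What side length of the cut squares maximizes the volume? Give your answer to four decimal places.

2.2087

With cut size x, the volume is V(x) = x(15 − 2x)(12 − 2x) for 0 < x < 6.
V'(x) = 12x^2 − 108x + 180. Setting V'(x) = 0 gives x ≈ 2.2087 (the root in (0, 6)).
V''(x) = 24x − 108 is negative there, so this is the maximum; V ≈ 177.2341.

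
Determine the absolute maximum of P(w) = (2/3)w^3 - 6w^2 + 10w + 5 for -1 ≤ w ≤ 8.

The derivative is 2w^2 - 12w + 10, which vanishes at w = 1 and w = 5.
Candidates: P(-1) = -35/3, P(1) = 29/3, P(5) = -35/3, P(8) = 127/3.
Hence the absolute maximum is 127/3 at w = 8.

127/3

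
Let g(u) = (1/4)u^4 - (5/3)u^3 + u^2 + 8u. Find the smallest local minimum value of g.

Critical points: g'(u) = u^3 - 5u^2 + 2u + 8 vanishes at u = -1, 2, 4.
Since g''(u) = 3u^2 - 10u + 2, we get g''(-1) = 15 > 0 ⇒ local minimum; g''(2) = -6 < 0 ⇒ local maximum; g''(4) = 10 > 0 ⇒ local minimum.
The smallest local minimum is g(-1) = -61/12.

-61/12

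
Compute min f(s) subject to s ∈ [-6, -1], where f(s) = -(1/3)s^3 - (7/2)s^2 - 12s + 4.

77/6

f'(s) = -s^2 - 7s - 12, which vanishes at s = -4 and s = -3.
Candidates: f(-6) = 22, f(-4) = 52/3, f(-3) = 35/2, f(-1) = 77/6.
The minimum over the interval is 77/6, attained at s = -1.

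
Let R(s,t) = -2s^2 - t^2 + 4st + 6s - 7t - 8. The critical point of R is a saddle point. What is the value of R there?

-15/4

∂R/∂s = -4s + 4t + 6 = 0 and ∂R/∂t = 4s - 2t - 7 = 0, so (s, t) = (2, 1/2).
The Hessian has R_{ss} = -4, R_{tt} = -2, R_{st} = 4, giving D = -8 < 0, so the point is a saddle point.
R(2, 1/2) = -15/4.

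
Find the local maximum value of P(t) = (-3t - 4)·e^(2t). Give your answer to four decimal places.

0.0383

P'(t) = (-3)·e^(2t) + (-3t - 4)·2·e^(2t) = (-6t - 11)·e^(2t). Since e^(2t) > 0, the only critical point is t = -11/6.
P''(-11/6) has the same sign as -6 < 0, so this is a local maximum.
P(-11/6) = (3/2)·e^(-11/3) ≈ 0.0383.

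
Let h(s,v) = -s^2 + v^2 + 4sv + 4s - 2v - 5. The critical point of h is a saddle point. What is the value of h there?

∂h/∂s = -2s + 4v + 4 = 0 and ∂h/∂v = 4s + 2v - 2 = 0, so (s, v) = (4/5, -3/5).
The Hessian has h_{ss} = -2, h_{vv} = 2, h_{sv} = 4, giving D = -20 < 0, so the point is a saddle point.
h(4/5, -3/5) = -14/5.

-14/5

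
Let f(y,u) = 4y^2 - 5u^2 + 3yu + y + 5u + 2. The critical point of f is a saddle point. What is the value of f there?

∂f/∂y = 8y + 3u + 1 = 0 and ∂f/∂u = 3y - 10u + 5 = 0, so (y, u) = (-25/89, 37/89).
The Hessian has f_{yy} = 8, f_{uu} = -10, f_{yu} = 3, giving D = -89 < 0, so the point is a saddle point.
f(-25/89, 37/89) = 258/89.

258/89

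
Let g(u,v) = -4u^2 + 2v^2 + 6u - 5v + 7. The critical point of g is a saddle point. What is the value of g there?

∂g/∂u = -8u + 6 = 0 and ∂g/∂v = 4v - 5 = 0, so (u, v) = (3/4, 5/4).
The Hessian has g_{uu} = -8, g_{vv} = 4, g_{uv} = 0, giving D = -32 < 0, so the point is a saddle point.
g(3/4, 5/4) = 49/8.

49/8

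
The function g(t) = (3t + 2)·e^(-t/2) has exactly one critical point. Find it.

4/3

By the product rule, g'(t) = (-(3/2)t + 2)·e^(-t/2). Since e^(-t/2) > 0, the only critical point is t = 4/3.
g''(4/3) has the same sign as -3/2 < 0, so this is a local maximum.
g(4/3) = (6)·e^(-2/3) ≈ 3.0805.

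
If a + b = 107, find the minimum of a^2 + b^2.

With a + b = 107, a^2 + b^2 = a^2 + (107 − a)^2.
The derivative 2a − 2(107 − a) = 4a − 214 vanishes at a = 107/2; second derivative 4 > 0, a minimum.
The minimum is 2·(107/2)^2 = 11449/2.

11449/2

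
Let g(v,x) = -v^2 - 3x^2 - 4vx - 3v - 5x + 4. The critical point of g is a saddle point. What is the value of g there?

6

∂g/∂v = -2v - 4x - 3 = 0 and ∂g/∂x = -4v - 6x - 5 = 0, so (v, x) = (-1/2, -1/2).
The Hessian has g_{vv} = -2, g_{xx} = -6, g_{vx} = -4, giving D = -4 < 0, so the point is a saddle point.
g(-1/2, -1/2) = 6.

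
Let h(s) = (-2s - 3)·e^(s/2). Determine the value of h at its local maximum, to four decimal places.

By the product rule, h'(s) = (-s - 7/2)·e^(s/2). Since e^(s/2) > 0, the only critical point is s = -7/2.
h''(-7/2) has the same sign as -1 < 0, so this is a local maximum.
h(-7/2) = (4)·e^(-7/4) ≈ 0.6951.

0.6951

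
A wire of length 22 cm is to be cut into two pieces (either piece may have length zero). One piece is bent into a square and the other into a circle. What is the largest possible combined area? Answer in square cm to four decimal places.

Let x be the length used for the square. Square side x/4; circle radius (22−x)/(2π).
A(x) = (x/4)² + π·((22−x)/(2π))² = x²/16 + (22−x)²/(4π) for 0 ≤ x ≤ 22. A'(x) = x/8 − (22−x)/(2π) = 0 gives x = 4·22/(π+4) ≈ 12.3222.
A'' > 0, so the interior critical point is a minimum; the maximum is at an endpoint. A(0) = 38.5155 and A(22) = 30.2500, so the largest area is 38.5155.

38.5155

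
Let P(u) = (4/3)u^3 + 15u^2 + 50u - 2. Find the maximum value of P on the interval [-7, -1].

P'(u) = 4u^2 + 30u + 50, which vanishes at u = -5 and u = -5/2.
Candidates: P(-7) = -223/3,  P(-5) = -131/3,  P(-5/2) = -649/12,  P(-1) = -115/3.
So the maximum is P(-1) = -115/3.

-115/3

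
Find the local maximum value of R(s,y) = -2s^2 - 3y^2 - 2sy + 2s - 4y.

3

∂R/∂s = -4s - 2y + 2 = 0 and ∂R/∂y = -2s - 6y - 4 = 0, so (s, y) = (1, -1).
The Hessian has R_{ss} = -4, R_{yy} = -6, R_{sy} = -2, giving D = 20 > 0 with R_{ss} < 0, so the point is a local maximum.
R(1, -1) = 3.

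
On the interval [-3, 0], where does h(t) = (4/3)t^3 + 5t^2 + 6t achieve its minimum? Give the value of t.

The derivative is 4t^2 + 10t + 6, which vanishes at t = -3/2 and t = -1.
Evaluating at the critical points and endpoints: h(-3) = -9; h(-3/2) = -9/4; h(-1) = -7/3; h(0) = 0.
Hence the absolute minimum is -9 at t = -3.

-3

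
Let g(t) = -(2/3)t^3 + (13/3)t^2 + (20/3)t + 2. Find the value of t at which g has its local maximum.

Critical points: g'(t) = -2t^2 + (26/3)t + 20/3 vanishes at t = -2/3, 5.
Second-derivative test with g''(t) = -4t + 26/3: g''(-2/3) = 34/3 > 0 ⇒ local minimum; g''(5) = -34/3 < 0 ⇒ local maximum.
The local maximum is g(5) = 181/3.

5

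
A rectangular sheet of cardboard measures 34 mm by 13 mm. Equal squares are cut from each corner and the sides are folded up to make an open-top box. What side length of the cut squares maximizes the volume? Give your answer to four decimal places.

2.8808

With cut size x, the volume is V(x) = x(34 − 2x)(13 − 2x) for 0 < x < 6.5.
V'(x) = 12x^2 − 188x + 442. Setting V'(x) = 0 gives x ≈ 2.8808 (the root in (0, 6.5)).
V''(x) = 24x − 188 is negative there, so this is the maximum; V ≈ 588.8379.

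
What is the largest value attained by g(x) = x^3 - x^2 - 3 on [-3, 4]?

The derivative is 3x^2 - 2x, which vanishes at x = 0 and x = 2/3.
Compare values at every candidate in [-3, 4]: g(-3) = -39, g(0) = -3, g(2/3) = -85/27, g(4) = 45.
Hence the absolute maximum is 45 at x = 4.

45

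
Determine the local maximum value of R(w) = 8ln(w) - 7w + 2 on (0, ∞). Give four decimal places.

R'(w) = 8/w − 7 = 0 gives w = 8/7.
R''(w) = -8/w², which is negative for w > 0, so this is a local maximum.
R(8/7) = 8·ln(8/7) - 8 + 2 ≈ -4.9317.

-4.9317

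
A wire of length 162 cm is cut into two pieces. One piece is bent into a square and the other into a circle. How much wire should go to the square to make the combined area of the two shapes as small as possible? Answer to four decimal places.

Let x be the length used for the square. Square side x/4; circle radius (162−x)/(2π).
A(x) = (x/4)² + π·((162−x)/(2π))² = x²/16 + (162−x)²/(4π) for 0 ≤ x ≤ 162. A'(x) = x/8 − (162−x)/(2π) = 0 gives x = 4·162/(π+4) ≈ 90.7361.
A'' = 1/8 + 1/(2π) > 0, so this gives the minimum combined area; x ≈ 90.7361 cm to the square.

90.7361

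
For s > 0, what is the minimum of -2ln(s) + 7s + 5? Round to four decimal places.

g'(s) = -2/s + 7 = 0 gives s = 2/7.
g''(s) = 2/s², which is positive for s > 0, so this is a local minimum.
g(2/7) = -2·ln(2/7) + 2 + 5 ≈ 9.5055.

9.5055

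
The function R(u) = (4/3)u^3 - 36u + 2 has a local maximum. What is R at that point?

74

R'(u) = 4u^2 - 36. Setting R'(u) = 0 gives u ∈ {-3, 3}.
R''(u) = 8u. R''(-3) = -24 < 0 ⇒ local maximum; R''(3) = 24 > 0 ⇒ local minimum.
Thus R has its local maximum at u = -3, with value 74.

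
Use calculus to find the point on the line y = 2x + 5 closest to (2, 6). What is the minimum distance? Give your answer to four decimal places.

Minimize D(x)^2 = (x - 2)^2 + (2x - 1)^2.
d/dx[D^2] = 2(x - 2) + 2·2·(2x - 1) = 0 ⇒ x = 4/5.
Then y = 33/5 and the distance is √(9/5) ≈ 1.3416.

1.3416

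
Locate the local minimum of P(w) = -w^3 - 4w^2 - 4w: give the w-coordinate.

P'(w) = -3w^2 - 8w - 4 = 0 at w = -2, -2/3.
Since P''(w) = -6w - 8, we get P''(-2) = 4 > 0 ⇒ local minimum; P''(-2/3) = -4 < 0 ⇒ local maximum.
The local minimum is P(-2) = 0.

-2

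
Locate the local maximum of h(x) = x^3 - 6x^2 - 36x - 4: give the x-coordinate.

h'(x) = 3x^2 - 12x - 36 = 0 at x = -2, 6.
Second-derivative test with h''(x) = 6x - 12: h''(-2) = -24 < 0 ⇒ local maximum; h''(6) = 24 > 0 ⇒ local minimum.
The local maximum is h(-2) = 36.

-2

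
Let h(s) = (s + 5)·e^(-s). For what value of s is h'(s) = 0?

h'(s) = 1·e^(-s) + (s + 5)·(-1)·e^(-s) = (-s - 4)·e^(-s). Since e^(-s) > 0, the only critical point is s = -4.
h''(-4) has the same sign as -1 < 0, so this is a local maximum.
h(-4) = (1)·e^(4) ≈ 54.5982.

-4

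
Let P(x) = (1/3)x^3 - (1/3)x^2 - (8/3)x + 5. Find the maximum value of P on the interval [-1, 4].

Differentiating, P'(x) = x^2 - (2/3)x - 8/3; whose only zero in [-1, 4] is x = 2.
Candidates: P(-1) = 7, P(2) = 1, P(4) = 31/3.
The maximum over the interval is 31/3, attained at x = 4.

31/3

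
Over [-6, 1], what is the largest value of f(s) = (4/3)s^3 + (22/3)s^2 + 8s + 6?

68/3

Differentiating, f'(s) = 4s^2 + (44/3)s + 8; which vanishes at s = -3 and s = -2/3.
Compare values at every candidate in [-6, 1]: f(-6) = -66, f(-3) = 12, f(-2/3) = 286/81, f(1) = 68/3.
So the maximum is f(1) = 68/3.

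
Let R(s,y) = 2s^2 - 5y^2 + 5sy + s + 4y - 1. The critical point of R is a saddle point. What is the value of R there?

∂R/∂s = 4s + 5y + 1 = 0 and ∂R/∂y = 5s - 10y + 4 = 0, so (s, y) = (-6/13, 11/65).
The Hessian has R_{ss} = 4, R_{yy} = -10, R_{sy} = 5, giving D = -65 < 0, so the point is a saddle point.
R(-6/13, 11/65) = -58/65.

-58/65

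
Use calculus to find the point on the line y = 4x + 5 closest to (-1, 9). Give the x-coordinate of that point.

Minimize D(x)^2 = (x + 1)^2 + (4x - 4)^2.
d/dx[D^2] = 2(x + 1) + 2·4·(4x - 4) = 0 ⇒ x = 15/17.
Then y = 145/17 and the distance is √(64/17) ≈ 1.9403.

15/17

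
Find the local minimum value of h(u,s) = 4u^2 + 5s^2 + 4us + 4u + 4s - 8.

∂h/∂u = 8u + 4s + 4 = 0 and ∂h/∂s = 4u + 10s + 4 = 0, so (u, s) = (-3/8, -1/4).
The Hessian has h_{uu} = 8, h_{ss} = 10, h_{us} = 4, giving D = 64 > 0 with h_{uu} > 0, so the point is a local minimum.
h(-3/8, -1/4) = -37/4.

-37/4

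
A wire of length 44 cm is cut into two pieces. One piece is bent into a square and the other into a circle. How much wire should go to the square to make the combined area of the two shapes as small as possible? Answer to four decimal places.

Let x be the length used for the square. Square side x/4; circle radius (44−x)/(2π).
A(x) = (x/4)² + π·((44−x)/(2π))² = x²/16 + (44−x)²/(4π) for 0 ≤ x ≤ 44. A'(x) = x/8 − (44−x)/(2π) = 0 gives x = 4·44/(π+4) ≈ 24.6444.
A'' = 1/8 + 1/(2π) > 0, so this gives the minimum combined area; x ≈ 24.6444 cm to the square.

24.6444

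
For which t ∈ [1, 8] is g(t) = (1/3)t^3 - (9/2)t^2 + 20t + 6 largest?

8

The derivative is t^2 - 9t + 20, which vanishes at t = 4 and t = 5.
Compare values at every candidate in [1, 8]: g(1) = 131/6; g(4) = 106/3; g(5) = 211/6; g(8) = 146/3.
So the maximum is g(8) = 146/3.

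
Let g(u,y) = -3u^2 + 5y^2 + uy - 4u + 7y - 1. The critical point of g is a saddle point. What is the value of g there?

∂g/∂u = -6u + y - 4 = 0 and ∂g/∂y = u + 10y + 7 = 0, so (u, y) = (-47/61, -38/61).
The Hessian has g_{uu} = -6, g_{yy} = 10, g_{uy} = 1, giving D = -61 < 0, so the point is a saddle point.
g(-47/61, -38/61) = -100/61.

-100/61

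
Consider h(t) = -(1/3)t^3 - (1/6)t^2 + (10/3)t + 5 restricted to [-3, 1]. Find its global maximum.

The derivative is -t^2 - (1/3)t + 10/3, whose only zero in [-3, 1] is t = -2.
Evaluating at the critical points and endpoints: h(-3) = 5/2,  h(-2) = 1/3,  h(1) = 47/6.
So the maximum is h(1) = 47/6.

47/6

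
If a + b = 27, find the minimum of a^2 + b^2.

With a + b = 27, a^2 + b^2 = a^2 + (27 − a)^2.
The derivative 2a − 2(27 − a) = 4a − 54 vanishes at a = 27/2; second derivative 4 > 0, a minimum.
The minimum is 2·(27/2)^2 = 729/2.

729/2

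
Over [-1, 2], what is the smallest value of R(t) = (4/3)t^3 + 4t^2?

0

Differentiating, R'(t) = 4t^2 + 8t; whose only zero in [-1, 2] is t = 0.
Candidates: R(-1) = 8/3; R(0) = 0; R(2) = 80/3.
The minimum over the interval is 0, attained at t = 0.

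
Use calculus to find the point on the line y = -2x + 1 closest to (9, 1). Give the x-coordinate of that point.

9/5

Minimize D(x)^2 = (x - 9)^2 + (-2x)^2.
d/dx[D^2] = 2(x - 9) + 2·(-2)·(-2x) = 0 ⇒ x = 9/5.
Then y = -13/5 and the distance is √(324/5) ≈ 8.0498.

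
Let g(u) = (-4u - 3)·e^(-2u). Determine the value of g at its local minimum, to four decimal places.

By the product rule, g'(u) = (8u + 2)·e^(-2u). Since e^(-2u) > 0, the only critical point is u = -1/4.
g''(-1/4) has the same sign as 8 > 0, so this is a local minimum.
g(-1/4) = (-2)·e^(1/2) ≈ -3.2974.

-3.2974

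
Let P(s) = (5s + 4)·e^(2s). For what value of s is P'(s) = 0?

-13/10

By the product rule, P'(s) = (10s + 13)·e^(2s). Since e^(2s) > 0, the only critical point is s = -13/10.
P''(-13/10) has the same sign as 10 > 0, so this is a local minimum.
P(-13/10) = (-5/2)·e^(-13/5) ≈ -0.1857.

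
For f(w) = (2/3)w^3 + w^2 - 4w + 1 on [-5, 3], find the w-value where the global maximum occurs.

f'(w) = 2w^2 + 2w - 4, which vanishes at w = -2 and w = 1.
Candidates: f(-5) = -112/3,  f(-2) = 23/3,  f(1) = -4/3,  f(3) = 16.
The maximum over the interval is 16, attained at w = 3.

3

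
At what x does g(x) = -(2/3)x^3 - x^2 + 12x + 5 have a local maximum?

2

Critical points: g'(x) = -2x^2 - 2x + 12 vanishes at x = -3, 2.
Second-derivative test with g''(x) = -4x - 2: g''(-3) = 10 > 0 ⇒ local minimum; g''(2) = -10 < 0 ⇒ local maximum.
The local maximum is g(2) = 59/3.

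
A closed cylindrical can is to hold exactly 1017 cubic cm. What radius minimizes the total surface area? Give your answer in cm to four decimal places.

With radius r and height h, πr²h = 1017 so h = 1017/(πr²), and S(r) = 2πr² + 2πrh = 2πr² + 2·1017/r.
S'(r) = 4πr − 2·1017/r² = 0 ⇒ r³ = 1017/(2π), so r ≈ 5.4498 and h = 2r ≈ 10.8996.
S''(r) = 4π + 4·1017/r³ > 0, so this is the minimum; S ≈ 559.8373.

5.4498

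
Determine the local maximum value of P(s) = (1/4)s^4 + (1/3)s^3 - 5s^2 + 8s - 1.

31/12

P'(s) = s^3 + s^2 - 10s + 8. Setting P'(s) = 0 gives s ∈ {-4, 1, 2}.
P''(s) = 3s^2 + 2s - 10. P''(-4) = 30 > 0 ⇒ local minimum; P''(1) = -5 < 0 ⇒ local maximum; P''(2) = 6 > 0 ⇒ local minimum.
So the local maximum value is P(1) = 31/12.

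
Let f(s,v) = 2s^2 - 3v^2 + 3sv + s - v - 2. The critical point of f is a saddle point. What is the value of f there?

∂f/∂s = 4s + 3v + 1 = 0 and ∂f/∂v = 3s - 6v - 1 = 0, so (s, v) = (-1/11, -7/33).
The Hessian has f_{ss} = 4, f_{vv} = -6, f_{sv} = 3, giving D = -33 < 0, so the point is a saddle point.
f(-1/11, -7/33) = -64/33.

-64/33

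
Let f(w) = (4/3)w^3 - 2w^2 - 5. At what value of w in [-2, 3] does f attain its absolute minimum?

-2

f'(w) = 4w^2 - 4w, which vanishes at w = 0 and w = 1.
Evaluating at the critical points and endpoints: f(-2) = -71/3, f(0) = -5, f(1) = -17/3, f(3) = 13.
So the minimum is f(-2) = -71/3.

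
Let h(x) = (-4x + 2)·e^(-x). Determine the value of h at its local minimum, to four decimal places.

-0.8925

By the product rule, h'(x) = (4x - 6)·e^(-x). Since e^(-x) > 0, the only critical point is x = 3/2.
h''(3/2) has the same sign as 4 > 0, so this is a local minimum.
h(3/2) = (-4)·e^(-3/2) ≈ -0.8925.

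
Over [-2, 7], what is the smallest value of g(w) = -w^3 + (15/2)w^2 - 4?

-4

g'(w) = -3w^2 + 15w, which vanishes at w = 0 and w = 5.
Candidates: g(-2) = 34; g(0) = -4; g(5) = 117/2; g(7) = 41/2.
So the minimum is g(0) = -4.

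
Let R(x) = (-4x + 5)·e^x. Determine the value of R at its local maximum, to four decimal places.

R'(x) = (-4)·e^x + (-4x + 5)·1·e^x = (-4x + 1)·e^x. Since e^x > 0, the only critical point is x = 1/4.
R''(1/4) has the same sign as -4 < 0, so this is a local maximum.
R(1/4) = (4)·e^(1/4) ≈ 5.1361.

5.1361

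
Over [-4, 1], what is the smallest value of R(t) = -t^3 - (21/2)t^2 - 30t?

-83/2

R'(t) = -3t^2 - 21t - 30, whose only zero in [-4, 1] is t = -2.
Compare values at every candidate in [-4, 1]: R(-4) = 16; R(-2) = 26; R(1) = -83/2.
So the minimum is R(1) = -83/2.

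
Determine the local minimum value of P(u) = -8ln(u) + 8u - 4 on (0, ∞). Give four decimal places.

4.0000

P'(u) = -8/u + 8 = 0 gives u = 1.
P''(u) = 8/u², which is positive for u > 0, so this is a local minimum.
P(1) = -8·ln(1) + 8 - 4 ≈ 4.0000.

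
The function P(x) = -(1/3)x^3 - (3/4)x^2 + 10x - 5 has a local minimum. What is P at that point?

-107/3

P'(x) = -x^2 - (3/2)x + 10 = 0 at x = -4, 5/2.
Second-derivative test with P''(x) = -2x - 3/2: P''(-4) = 13/2 > 0 ⇒ local minimum; P''(5/2) = -13/2 < 0 ⇒ local maximum.
Thus P has its local minimum at x = -4, with value -107/3.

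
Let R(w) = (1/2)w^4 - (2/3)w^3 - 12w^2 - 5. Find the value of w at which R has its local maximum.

0

R'(w) = 2w^3 - 2w^2 - 24w. Setting R'(w) = 0 gives w ∈ {-3, 0, 4}.
Since R''(w) = 6w^2 - 4w - 24, we get R''(-3) = 42 > 0 ⇒ local minimum; R''(0) = -24 < 0 ⇒ local maximum; R''(4) = 56 > 0 ⇒ local minimum.
Thus R has its local maximum at w = 0, with value -5.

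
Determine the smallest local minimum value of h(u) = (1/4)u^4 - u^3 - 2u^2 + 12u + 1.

-19

h'(u) = u^3 - 3u^2 - 4u + 12. Setting h'(u) = 0 gives u ∈ {-2, 2, 3}.
Since h''(u) = 3u^2 - 6u - 4, we get h''(-2) = 20 > 0 ⇒ local minimum; h''(2) = -4 < 0 ⇒ local maximum; h''(3) = 5 > 0 ⇒ local minimum.
The smallest local minimum is h(-2) = -19.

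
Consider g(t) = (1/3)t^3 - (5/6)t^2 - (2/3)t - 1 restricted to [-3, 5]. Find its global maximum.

33/2

Differentiating, g'(t) = t^2 - (5/3)t - 2/3; which vanishes at t = -1/3 and t = 2.
Evaluating at the critical points and endpoints: g(-3) = -31/2,  g(-1/3) = -143/162,  g(2) = -3,  g(5) = 33/2.
Hence the absolute maximum is 33/2 at t = 5.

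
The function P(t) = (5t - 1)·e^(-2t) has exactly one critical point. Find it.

7/10

By the product rule, P'(t) = (-10t + 7)·e^(-2t). Since e^(-2t) > 0, the only critical point is t = 7/10.
P''(7/10) has the same sign as -10 < 0, so this is a local maximum.
P(7/10) = (5/2)·e^(-7/5) ≈ 0.6165.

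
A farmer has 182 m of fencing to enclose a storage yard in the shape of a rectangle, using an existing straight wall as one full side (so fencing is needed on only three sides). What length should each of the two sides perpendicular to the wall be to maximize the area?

91/2

Let the sides perpendicular to the wall have length x and the parallel side y, so 2x + y = 182 and the area is A = xy = x(182 − 2x).
A'(x) = 182 − 4x = 0 gives x = 91/2, and A''(x) = −4 < 0 confirms a maximum.
Then y = 182 − 2·91/2 = 91 and A = 8281/2.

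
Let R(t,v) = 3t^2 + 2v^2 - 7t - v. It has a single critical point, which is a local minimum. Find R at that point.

-101/24

∂R/∂t = 6t - 7 = 0 and ∂R/∂v = 4v - 1 = 0, so (t, v) = (7/6, 1/4).
The Hessian has R_{tt} = 6, R_{vv} = 4, R_{tv} = 0, giving D = 24 > 0 with R_{tt} > 0, so the point is a local minimum.
R(7/6, 1/4) = -101/24.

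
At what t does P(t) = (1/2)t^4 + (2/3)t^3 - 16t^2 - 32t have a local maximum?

-1

P'(t) = 2t^3 + 2t^2 - 32t - 32 = 0 at t = -4, -1, 4.
P''(t) = 6t^2 + 4t - 32. P''(-4) = 48 > 0 ⇒ local minimum; P''(-1) = -30 < 0 ⇒ local maximum; P''(4) = 80 > 0 ⇒ local minimum.
The local maximum is P(-1) = 95/6.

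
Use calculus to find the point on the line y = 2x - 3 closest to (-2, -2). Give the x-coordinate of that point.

Minimize D(x)^2 = (x + 2)^2 + (2x - 1)^2.
d/dx[D^2] = 2(x + 2) + 2·2·(2x - 1) = 0 ⇒ x = 0.
Then y = -3 and the distance is √(5) ≈ 2.2361.

0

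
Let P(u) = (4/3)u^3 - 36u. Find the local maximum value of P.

72

P'(u) = 4u^2 - 36 = 0 at u = -3, 3.
P''(u) = 8u. P''(-3) = -24 < 0 ⇒ local maximum; P''(3) = 24 > 0 ⇒ local minimum.
The local maximum is P(-3) = 72.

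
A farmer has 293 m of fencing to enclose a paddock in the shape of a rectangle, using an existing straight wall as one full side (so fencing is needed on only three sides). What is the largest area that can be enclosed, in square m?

Let the sides perpendicular to the wall have length x and the parallel side y, so 2x + y = 293 and the area is A = xy = x(293 − 2x).
A'(x) = 293 − 4x = 0 gives x = 293/4, and A''(x) = −4 < 0 confirms a maximum.
Then y = 293 − 2·293/4 = 293/2 and A = 85849/8.

85849/8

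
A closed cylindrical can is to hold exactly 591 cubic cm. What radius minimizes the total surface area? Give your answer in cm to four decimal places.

With radius r and height h, πr²h = 591 so h = 591/(πr²), and S(r) = 2πr² + 2πrh = 2πr² + 2·591/r.
S'(r) = 4πr − 2·591/r² = 0 ⇒ r³ = 591/(2π), so r ≈ 4.5478 and h = 2r ≈ 9.0956.
S''(r) = 4π + 4·591/r³ > 0, so this is the minimum; S ≈ 389.8578.

4.5478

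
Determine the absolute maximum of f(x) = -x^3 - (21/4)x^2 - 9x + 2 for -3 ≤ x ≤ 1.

35/4

The derivative is -3x^2 - (21/2)x - 9, which vanishes at x = -2 and x = -3/2.
Candidates: f(-3) = 35/4; f(-2) = 7; f(-3/2) = 113/16; f(1) = -53/4.
Hence the absolute maximum is 35/4 at x = -3.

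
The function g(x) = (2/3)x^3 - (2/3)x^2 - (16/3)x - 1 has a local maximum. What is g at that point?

271/81

Critical points: g'(x) = 2x^2 - (4/3)x - 16/3 vanishes at x = -4/3, 2.
g''(x) = 4x - 4/3. g''(-4/3) = -20/3 < 0 ⇒ local maximum; g''(2) = 20/3 > 0 ⇒ local minimum.
The local maximum is g(-4/3) = 271/81.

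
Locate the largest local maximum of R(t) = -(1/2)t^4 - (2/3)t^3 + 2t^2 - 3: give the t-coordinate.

-2

Critical points: R'(t) = -2t^3 - 2t^2 + 4t vanishes at t = -2, 0, 1.
Second-derivative test with R''(t) = -6t^2 - 4t + 4: R''(-2) = -12 < 0 ⇒ local maximum; R''(0) = 4 > 0 ⇒ local minimum; R''(1) = -6 < 0 ⇒ local maximum.
Thus R has its largest local maximum at t = -2, with value 7/3.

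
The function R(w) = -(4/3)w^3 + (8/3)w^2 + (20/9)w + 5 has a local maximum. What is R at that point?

805/81

Critical points: R'(w) = -4w^2 + (16/3)w + 20/9 vanishes at w = -1/3, 5/3.
Since R''(w) = -8w + 16/3, we get R''(-1/3) = 8 > 0 ⇒ local minimum; R''(5/3) = -8 < 0 ⇒ local maximum.
Thus R has its local maximum at w = 5/3, with value 805/81.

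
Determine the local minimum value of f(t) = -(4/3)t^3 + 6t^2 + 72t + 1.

-125

f'(t) = -4t^2 + 12t + 72. Setting f'(t) = 0 gives t ∈ {-3, 6}.
f''(t) = -8t + 12. f''(-3) = 36 > 0 ⇒ local minimum; f''(6) = -36 < 0 ⇒ local maximum.
So the local minimum value is f(-3) = -125.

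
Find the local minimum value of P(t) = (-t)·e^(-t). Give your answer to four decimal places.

-0.3679

Differentiating with the product rule gives P'(t) = (t - 1)·e^(-t). Since e^(-t) > 0, the only critical point is t = 1.
P''(1) has the same sign as 1 > 0, so this is a local minimum.
P(1) = (-1)·e^(-1) ≈ -0.3679.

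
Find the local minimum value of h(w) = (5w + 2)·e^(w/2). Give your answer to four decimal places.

By the product rule, h'(w) = ((5/2)w + 6)·e^(w/2). Since e^(w/2) > 0, the only critical point is w = -12/5.
h''(-12/5) has the same sign as 5/2 > 0, so this is a local minimum.
h(-12/5) = (-10)·e^(-6/5) ≈ -3.0119.

-3.0119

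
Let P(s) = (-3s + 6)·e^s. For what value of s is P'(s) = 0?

P'(s) = (-3)·e^s + (-3s + 6)·1·e^s = (-3s + 3)·e^s. Since e^s > 0, the only critical point is s = 1.
P''(1) has the same sign as -3 < 0, so this is a local maximum.
P(1) = (3)·e^(1) ≈ 8.1548.

1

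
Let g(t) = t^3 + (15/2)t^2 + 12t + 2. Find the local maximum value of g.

10

g'(t) = 3t^2 + 15t + 12. Setting g'(t) = 0 gives t ∈ {-4, -1}.
Since g''(t) = 6t + 15, we get g''(-4) = -9 < 0 ⇒ local maximum; g''(-1) = 9 > 0 ⇒ local minimum.
So the local maximum value is g(-4) = 10.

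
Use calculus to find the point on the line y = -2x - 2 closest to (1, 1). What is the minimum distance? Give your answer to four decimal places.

Minimize D(x)^2 = (x - 1)^2 + (-2x - 3)^2.
d/dx[D^2] = 2(x - 1) + 2·(-2)·(-2x - 3) = 0 ⇒ x = -1.
Then y = 0 and the distance is √(5) ≈ 2.2361.

2.2361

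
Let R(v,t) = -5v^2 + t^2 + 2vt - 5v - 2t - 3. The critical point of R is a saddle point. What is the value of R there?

∂R/∂v = -10v + 2t - 5 = 0 and ∂R/∂t = 2v + 2t - 2 = 0, so (v, t) = (-1/4, 5/4).
The Hessian has R_{vv} = -10, R_{tt} = 2, R_{vt} = 2, giving D = -24 < 0, so the point is a saddle point.
R(-1/4, 5/4) = -29/8.

-29/8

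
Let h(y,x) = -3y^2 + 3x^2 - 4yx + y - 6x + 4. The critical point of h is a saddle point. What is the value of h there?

79/52

∂h/∂y = -6y - 4x + 1 = 0 and ∂h/∂x = -4y + 6x - 6 = 0, so (y, x) = (-9/26, 10/13).
The Hessian has h_{yy} = -6, h_{xx} = 6, h_{yx} = -4, giving D = -52 < 0, so the point is a saddle point.
h(-9/26, 10/13) = 79/52.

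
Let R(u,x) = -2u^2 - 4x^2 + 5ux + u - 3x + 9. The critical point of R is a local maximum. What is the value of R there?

10

∂R/∂u = -4u + 5x + 1 = 0 and ∂R/∂x = 5u - 8x - 3 = 0, so (u, x) = (-1, -1).
The Hessian has R_{uu} = -4, R_{xx} = -8, R_{ux} = 5, giving D = 7 > 0 with R_{uu} < 0, so the point is a local maximum.
R(-1, -1) = 10.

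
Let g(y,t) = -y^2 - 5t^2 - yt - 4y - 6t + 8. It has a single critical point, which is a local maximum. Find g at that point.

244/19

∂g/∂y = -2y - t - 4 = 0 and ∂g/∂t = -y - 10t - 6 = 0, so (y, t) = (-34/19, -8/19).
The Hessian has g_{yy} = -2, g_{tt} = -10, g_{yt} = -1, giving D = 19 > 0 with g_{yy} < 0, so the point is a local maximum.
g(-34/19, -8/19) = 244/19.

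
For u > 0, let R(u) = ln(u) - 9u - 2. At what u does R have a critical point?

R'(u) = 1/u − 9 = 0 gives u = 1/9.
R''(u) = -1/u², which is negative for u > 0, so this is a local maximum.
R(1/9) = 1·ln(1/9) - 1 - 2 ≈ -5.1972.

1/9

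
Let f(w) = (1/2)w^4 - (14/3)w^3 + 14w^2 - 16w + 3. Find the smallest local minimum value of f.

f'(w) = 2w^3 - 14w^2 + 28w - 16. Setting f'(w) = 0 gives w ∈ {1, 2, 4}.
f''(w) = 6w^2 - 28w + 28. f''(1) = 6 > 0 ⇒ local minimum; f''(2) = -4 < 0 ⇒ local maximum; f''(4) = 12 > 0 ⇒ local minimum.
So the smallest local minimum value is f(4) = -23/3.

-23/3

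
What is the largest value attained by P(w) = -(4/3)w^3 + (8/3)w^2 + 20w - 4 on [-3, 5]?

Differentiating, P'(w) = -4w^2 + (16/3)w + 20; which vanishes at w = -5/3 and w = 3.
Candidates: P(-3) = -4; P(-5/3) = -1924/81; P(3) = 44; P(5) = -4.
Hence the absolute maximum is 44 at w = 3.

44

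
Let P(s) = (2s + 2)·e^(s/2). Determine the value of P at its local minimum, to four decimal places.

-0.8925

By the product rule, P'(s) = (s + 3)·e^(s/2). Since e^(s/2) > 0, the only critical point is s = -3.
P''(-3) has the same sign as 1 > 0, so this is a local minimum.
P(-3) = (-4)·e^(-3/2) ≈ -0.8925.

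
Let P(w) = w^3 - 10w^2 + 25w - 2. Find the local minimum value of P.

-2

P'(w) = 3w^2 - 20w + 25 = 0 at w = 5/3, 5.
Since P''(w) = 6w - 20, we get P''(5/3) = -10 < 0 ⇒ local maximum; P''(5) = 10 > 0 ⇒ local minimum.
The local minimum is P(5) = -2.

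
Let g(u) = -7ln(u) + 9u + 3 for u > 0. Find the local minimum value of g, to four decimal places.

g'(u) = -7/u + 9 = 0 gives u = 7/9.
g''(u) = 7/u², which is positive for u > 0, so this is a local minimum.
g(7/9) = -7·ln(7/9) + 7 + 3 ≈ 11.7592.

11.7592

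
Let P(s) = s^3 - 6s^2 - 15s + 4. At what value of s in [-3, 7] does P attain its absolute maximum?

P'(s) = 3s^2 - 12s - 15, which vanishes at s = -1 and s = 5.
Compare values at every candidate in [-3, 7]: P(-3) = -32; P(-1) = 12; P(5) = -96; P(7) = -52.
The maximum over the interval is 12, attained at s = -1.

-1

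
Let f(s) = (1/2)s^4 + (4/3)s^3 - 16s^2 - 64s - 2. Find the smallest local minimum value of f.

Critical points: f'(s) = 2s^3 + 4s^2 - 32s - 64 vanishes at s = -4, -2, 4.
f''(s) = 6s^2 + 8s - 32. f''(-4) = 32 > 0 ⇒ local minimum; f''(-2) = -24 < 0 ⇒ local maximum; f''(4) = 96 > 0 ⇒ local minimum.
So the smallest local minimum value is f(4) = -902/3.

-902/3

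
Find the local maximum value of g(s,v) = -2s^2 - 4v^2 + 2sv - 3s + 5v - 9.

-7

∂g/∂s = -4s + 2v - 3 = 0 and ∂g/∂v = 2s - 8v + 5 = 0, so (s, v) = (-1/2, 1/2).
The Hessian has g_{ss} = -4, g_{vv} = -8, g_{sv} = 2, giving D = 28 > 0 with g_{ss} < 0, so the point is a local maximum.
g(-1/2, 1/2) = -7.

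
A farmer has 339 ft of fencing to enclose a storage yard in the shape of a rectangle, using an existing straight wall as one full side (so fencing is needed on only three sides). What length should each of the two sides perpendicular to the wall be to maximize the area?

Let the sides perpendicular to the wall have length x and the parallel side y, so 2x + y = 339 and the area is A = xy = x(339 − 2x).
A'(x) = 339 − 4x = 0 gives x = 339/4, and A''(x) = −4 < 0 confirms a maximum.
Then y = 339 − 2·339/4 = 339/2 and A = 114921/8.

339/4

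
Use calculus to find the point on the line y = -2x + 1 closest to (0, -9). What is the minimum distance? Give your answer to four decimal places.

Minimize D(x)^2 = (x + 0)^2 + (-2x + 10)^2.
d/dx[D^2] = 2(x + 0) + 2·(-2)·(-2x + 10) = 0 ⇒ x = 4.
Then y = -7 and the distance is √(20) ≈ 4.4721.

4.4721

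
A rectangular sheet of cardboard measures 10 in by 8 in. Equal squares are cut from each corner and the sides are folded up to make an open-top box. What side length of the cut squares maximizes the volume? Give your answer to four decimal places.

With cut size x, the volume is V(x) = x(10 − 2x)(8 − 2x) for 0 < x < 4.
V'(x) = 12x^2 − 72x + 80. Setting V'(x) = 0 gives x ≈ 1.4725 (the root in (0, 4)).
V''(x) = 24x − 72 is negative there, so this is the maximum; V ≈ 52.5138.

1.4725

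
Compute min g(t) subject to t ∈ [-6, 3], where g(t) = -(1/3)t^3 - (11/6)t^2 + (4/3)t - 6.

The derivative is -t^2 - (11/3)t + 4/3, which vanishes at t = -4 and t = 1/3.
Evaluating at the critical points and endpoints: g(-6) = -8,  g(-4) = -58/3,  g(1/3) = -935/162,  g(3) = -55/2.
Hence the absolute minimum is -55/2 at t = 3.

-55/2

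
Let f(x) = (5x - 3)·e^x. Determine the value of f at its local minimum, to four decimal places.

f'(x) = 5·e^x + (5x - 3)·1·e^x = (5x + 2)·e^x. Since e^x > 0, the only critical point is x = -2/5.
f''(-2/5) has the same sign as 5 > 0, so this is a local minimum.
f(-2/5) = (-5)·e^(-2/5) ≈ -3.3516.

-3.3516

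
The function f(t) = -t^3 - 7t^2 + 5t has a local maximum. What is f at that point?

23/27

f'(t) = -3t^2 - 14t + 5. Setting f'(t) = 0 gives t ∈ {-5, 1/3}.
f''(t) = -6t - 14. f''(-5) = 16 > 0 ⇒ local minimum; f''(1/3) = -16 < 0 ⇒ local maximum.
Thus f has its local maximum at t = 1/3, with value 23/27.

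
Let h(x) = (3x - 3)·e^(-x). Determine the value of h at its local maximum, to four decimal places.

By the product rule, h'(x) = (-3x + 6)·e^(-x). Since e^(-x) > 0, the only critical point is x = 2.
h''(2) has the same sign as -3 < 0, so this is a local maximum.
h(2) = (3)·e^(-2) ≈ 0.4060.

0.4060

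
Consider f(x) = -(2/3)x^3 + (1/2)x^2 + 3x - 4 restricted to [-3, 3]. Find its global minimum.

-17/2

Differentiating, f'(x) = -2x^2 + x + 3; which vanishes at x = -1 and x = 3/2.
Evaluating at the critical points and endpoints: f(-3) = 19/2,  f(-1) = -35/6,  f(3/2) = -5/8,  f(3) = -17/2.
Hence the absolute minimum is -17/2 at x = 3.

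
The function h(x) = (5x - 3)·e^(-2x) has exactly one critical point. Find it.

h'(x) = 5·e^(-2x) + (5x - 3)·(-2)·e^(-2x) = (-10x + 11)·e^(-2x). Since e^(-2x) > 0, the only critical point is x = 11/10.
h''(11/10) has the same sign as -10 < 0, so this is a local maximum.
h(11/10) = (5/2)·e^(-11/5) ≈ 0.2770.

11/10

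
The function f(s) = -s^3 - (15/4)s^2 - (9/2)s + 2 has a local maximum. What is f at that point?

15/4

Critical points: f'(s) = -3s^2 - (15/2)s - 9/2 vanishes at s = -3/2, -1.
f''(s) = -6s - 15/2. f''(-3/2) = 3/2 > 0 ⇒ local minimum; f''(-1) = -3/2 < 0 ⇒ local maximum.
The local maximum is f(-1) = 15/4.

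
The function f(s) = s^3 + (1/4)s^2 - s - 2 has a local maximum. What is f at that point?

f'(s) = 3s^2 + (1/2)s - 1 = 0 at s = -2/3, 1/2.
f''(s) = 6s + 1/2. f''(-2/3) = -7/2 < 0 ⇒ local maximum; f''(1/2) = 7/2 > 0 ⇒ local minimum.
The local maximum is f(-2/3) = -41/27.

-41/27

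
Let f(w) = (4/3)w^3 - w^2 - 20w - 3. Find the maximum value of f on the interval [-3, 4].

67/3

Differentiating, f'(w) = 4w^2 - 2w - 20; which vanishes at w = -2 and w = 5/2.
Compare values at every candidate in [-3, 4]: f(-3) = 12, f(-2) = 67/3, f(5/2) = -461/12, f(4) = -41/3.
So the maximum is f(-2) = 67/3.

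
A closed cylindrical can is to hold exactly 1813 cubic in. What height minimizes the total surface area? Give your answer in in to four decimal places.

With radius r and height h, πr²h = 1813 so h = 1813/(πr²), and S(r) = 2πr² + 2πrh = 2πr² + 2·1813/r.
S'(r) = 4πr − 2·1813/r² = 0 ⇒ r³ = 1813/(2π), so r ≈ 6.6080 and h = 2r ≈ 13.2161.
S''(r) = 4π + 4·1813/r³ > 0, so this is the minimum; S ≈ 823.0883.

13.2161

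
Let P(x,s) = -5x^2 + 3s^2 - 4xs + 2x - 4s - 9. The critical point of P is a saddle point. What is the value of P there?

∂P/∂x = -10x - 4s + 2 = 0 and ∂P/∂s = -4x + 6s - 4 = 0, so (x, s) = (-1/19, 12/19).
The Hessian has P_{xx} = -10, P_{ss} = 6, P_{xs} = -4, giving D = -76 < 0, so the point is a saddle point.
P(-1/19, 12/19) = -196/19.

-196/19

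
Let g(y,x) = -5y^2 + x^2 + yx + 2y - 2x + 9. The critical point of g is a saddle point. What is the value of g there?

59/7

∂g/∂y = -10y + x + 2 = 0 and ∂g/∂x = y + 2x - 2 = 0, so (y, x) = (2/7, 6/7).
The Hessian has g_{yy} = -10, g_{xx} = 2, g_{yx} = 1, giving D = -21 < 0, so the point is a saddle point.
g(2/7, 6/7) = 59/7.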